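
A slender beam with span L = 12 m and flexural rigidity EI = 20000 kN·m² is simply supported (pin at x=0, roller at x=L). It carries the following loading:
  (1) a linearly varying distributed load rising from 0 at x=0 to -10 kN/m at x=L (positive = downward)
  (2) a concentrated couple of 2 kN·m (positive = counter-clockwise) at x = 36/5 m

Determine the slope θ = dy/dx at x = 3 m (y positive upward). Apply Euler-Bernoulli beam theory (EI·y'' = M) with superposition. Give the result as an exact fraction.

Load 1 — triangular load w₀=-10 kN/m (0→w₀ over full span):
  θ_1 = -w₀(7L⁴-30L²x²+15x⁴)/(360LEI) = -(-10)·(7·12⁴-30·12²·3²+15·3⁴)/(360·12·20000) = 3981/320000 rad
Load 2 — applied couple M₀=2 kN·m at a=36/5 m (b=L-a=24/5):
  θ_2 = (M₀x²/(2L)+C₁)/EI  [x≤a] with C₁=M₀(3b²-L²)/(6L)=-52/25 = (2·3²/(2·12)+(-52/25))/20000 = -133/2000000 rad
Superposition: θ = Σ θ_i = 98993/8000000 rad ≈ 0.012374 rad

θ(3) = 98993/8000000 rad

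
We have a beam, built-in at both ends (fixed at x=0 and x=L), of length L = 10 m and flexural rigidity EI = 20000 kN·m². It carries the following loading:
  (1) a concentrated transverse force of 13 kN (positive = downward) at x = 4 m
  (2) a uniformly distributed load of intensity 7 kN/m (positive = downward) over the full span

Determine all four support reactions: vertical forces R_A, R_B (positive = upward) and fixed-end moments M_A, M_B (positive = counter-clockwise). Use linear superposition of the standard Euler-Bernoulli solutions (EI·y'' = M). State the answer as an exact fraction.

R_A = 5428/125 kN, M_A = 5779/75 kN·m, R_B = 4947/125 kN, M_B = -5311/75 kN·m

Load 1 — point force P=13 kN at a=4 m (b=L-a=6):
  R_A = Pb²(3a+b)/L³ = 13·6²·(3·4+6)/10³ = 1053/125 kN
  M_A = Pab²/L² = 13·4·6²/10² = 468/25 kN·m
  R_B = Pa²(a+3b)/L³ = 13·4²·(4+3·6)/10³ = 572/125 kN
  M_B = -Pa²b/L² = -13·4²·6/10² = -312/25 kN·m
Load 2 — uniform load w=7 kN/m over full span:
  R_A = wL/2 = 7·10/2 = 35 kN
  M_A = wL²/12 = 7·10²/12 = 175/3 kN·m
  R_B = wL/2 = 7·10/2 = 35 kN
  M_B = -wL²/12 = -7·10²/12 = -175/3 kN·m
Superposition: R_A = 5428/125 kN, M_A = 5779/75 kN·m, R_B = 4947/125 kN, M_B = -5311/75 kN·m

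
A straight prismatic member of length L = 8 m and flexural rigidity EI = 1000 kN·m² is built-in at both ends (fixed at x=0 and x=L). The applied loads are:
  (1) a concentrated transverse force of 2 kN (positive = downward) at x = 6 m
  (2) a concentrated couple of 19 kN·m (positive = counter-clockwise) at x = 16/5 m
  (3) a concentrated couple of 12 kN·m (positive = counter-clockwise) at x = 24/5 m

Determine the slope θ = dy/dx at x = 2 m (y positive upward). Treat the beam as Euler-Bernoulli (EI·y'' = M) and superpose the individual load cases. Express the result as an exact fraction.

θ(2) = -391/200000 rad

Load 1 — point force P=2 kN at a=6 m (b=L-a=2):
  θ_1 = -Pb²x(2aL-(3a+b)x)/(2L³EI)  [x≤a] = -2·2²·2·(2·6·8-(3·6+2)·2)/(2·8³·1000) = -7/8000 rad
Load 2 — applied couple M₀=19 kN·m at a=16/5 m (b=L-a=24/5):
  θ_2 = (R_Ax²/2 - M_Ax)/EI  [x≤a] with R_A=171/50, M_A=57/25 = ((171/50)·2²/2 - (57/25)·2)/1000 = 57/25000 rad
Load 3 — applied couple M₀=12 kN·m at a=24/5 m (b=L-a=16/5):
  θ_3 = (R_Ax²/2 - M_Ax)/EI  [x≤a] with R_A=54/25, M_A=96/25 = ((54/25)·2²/2 - (96/25)·2)/1000 = -21/6250 rad
Superposition: θ = Σ θ_i = -391/200000 rad ≈ -0.001955 rad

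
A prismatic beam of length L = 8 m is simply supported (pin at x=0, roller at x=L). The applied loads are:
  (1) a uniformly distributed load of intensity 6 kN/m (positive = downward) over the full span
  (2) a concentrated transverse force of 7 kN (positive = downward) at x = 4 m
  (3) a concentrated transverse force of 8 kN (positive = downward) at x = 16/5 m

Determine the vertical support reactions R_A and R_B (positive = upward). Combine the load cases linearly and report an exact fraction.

R_A = 323/10 kN, R_B = 307/10 kN

Load 1 — uniform load w=6 kN/m over full span:
  R_A = wL/2 = 6·8/2 = 24 kN
  R_B = wL/2 = 6·8/2 = 24 kN
Load 2 — point force P=7 kN at a=4 m (b=L-a=4):
  R_A = Pb/L = 7·4/8 = 7/2 kN
  R_B = Pa/L = 7·4/8 = 7/2 kN
Load 3 — point force P=8 kN at a=16/5 m (b=L-a=24/5):
  R_A = Pb/L = 8·(24/5)/8 = 24/5 kN
  R_B = Pa/L = 8·(16/5)/8 = 16/5 kN
Superposition: R_A = 323/10 kN, R_B = 307/10 kN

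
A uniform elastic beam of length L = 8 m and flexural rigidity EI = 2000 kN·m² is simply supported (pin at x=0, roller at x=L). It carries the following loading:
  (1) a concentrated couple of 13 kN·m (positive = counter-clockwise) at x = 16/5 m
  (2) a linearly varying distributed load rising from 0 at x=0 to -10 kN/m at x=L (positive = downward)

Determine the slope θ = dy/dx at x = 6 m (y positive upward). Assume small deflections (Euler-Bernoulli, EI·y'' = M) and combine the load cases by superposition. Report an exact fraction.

θ(6) = -70837/1800000 rad

Load 1 — applied couple M₀=13 kN·m at a=16/5 m (b=L-a=24/5):
  θ_1 = (M₀x²/(2L)-M₀(x-a)+C₁)/EI  [x>a] with C₁=M₀(3b²-L²)/(6L)=104/75 = (13·6²/(2·8)-13·(6-(16/5))+(104/75))/2000 = -1729/600000 rad
Load 2 — triangular load w₀=-10 kN/m (0→w₀ over full span):
  θ_2 = -w₀(7L⁴-30L²x²+15x⁴)/(360LEI) = -(-10)·(7·8⁴-30·8²·6²+15·6⁴)/(360·8·2000) = -1313/36000 rad
Superposition: θ = Σ θ_i = -70837/1800000 rad ≈ -0.039354 rad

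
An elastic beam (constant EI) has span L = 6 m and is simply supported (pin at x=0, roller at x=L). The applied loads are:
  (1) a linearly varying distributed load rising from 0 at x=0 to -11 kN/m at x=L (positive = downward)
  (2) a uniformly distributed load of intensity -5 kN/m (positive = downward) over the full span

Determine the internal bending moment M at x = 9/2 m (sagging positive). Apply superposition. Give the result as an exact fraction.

M(9/2) = -1233/32 kN·m

Load 1 — triangular load w₀=-11 kN/m (0→w₀ over full span):
  M_1 = w₀Lx/6 - w₀x³/(6L) = (-11)·6·(9/2)/6 - (-11)·(9/2)³/(6·6) = -693/32 kN·m
Load 2 — uniform load w=-5 kN/m over full span:
  M_2 = wx(L-x)/2 = (-5)·(9/2)·(6-(9/2))/2 = -135/8 kN·m
Superposition: M = Σ M_i = -1233/32 kN·m ≈ -38.531250 kN·m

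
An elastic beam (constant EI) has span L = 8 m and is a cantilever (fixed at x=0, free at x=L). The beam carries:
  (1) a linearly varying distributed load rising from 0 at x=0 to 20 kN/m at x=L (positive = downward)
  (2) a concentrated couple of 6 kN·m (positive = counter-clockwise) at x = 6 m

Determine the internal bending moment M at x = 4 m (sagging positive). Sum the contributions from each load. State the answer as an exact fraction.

M(4) = -382/3 kN·m

Load 1 — triangular load w₀=20 kN/m (0→w₀ over full span):
  M_1 = w₀Lx/2 - w₀L²/3 - w₀x³/(6L) = 20·8·4/2 - 20·8²/3 - 20·4³/(6·8) = -400/3 kN·m
Load 2 — applied couple M₀=6 kN·m at a=6 m (b=L-a=2):
  M_2 = M₀  [x≤a] = 6 = 6 kN·m
Superposition: M = Σ M_i = -382/3 kN·m ≈ -127.333333 kN·m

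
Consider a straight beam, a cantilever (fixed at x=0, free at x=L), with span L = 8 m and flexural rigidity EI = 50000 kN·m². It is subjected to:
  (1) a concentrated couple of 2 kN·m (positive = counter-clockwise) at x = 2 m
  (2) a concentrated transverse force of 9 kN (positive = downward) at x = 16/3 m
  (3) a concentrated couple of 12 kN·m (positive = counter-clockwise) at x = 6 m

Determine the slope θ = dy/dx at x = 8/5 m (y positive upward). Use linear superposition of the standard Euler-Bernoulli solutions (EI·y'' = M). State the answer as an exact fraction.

θ(8/5) = -67/78125 rad

Load 1 — applied couple M₀=2 kN·m at a=2 m (b=L-a=6):
  θ_1 = M₀x/EI  [x≤a] = 2·(8/5)/50000 = 1/15625 rad
Load 2 — point force P=9 kN at a=16/3 m (b=L-a=8/3):
  θ_2 = -Px(2a-x)/(2EI)  [x≤a] = -9·(8/5)·(2·(16/3)-(8/5))/(2·50000) = -102/78125 rad
Load 3 — applied couple M₀=12 kN·m at a=6 m (b=L-a=2):
  θ_3 = M₀x/EI  [x≤a] = 12·(8/5)/50000 = 6/15625 rad
Superposition: θ = Σ θ_i = -67/78125 rad ≈ -0.000858 rad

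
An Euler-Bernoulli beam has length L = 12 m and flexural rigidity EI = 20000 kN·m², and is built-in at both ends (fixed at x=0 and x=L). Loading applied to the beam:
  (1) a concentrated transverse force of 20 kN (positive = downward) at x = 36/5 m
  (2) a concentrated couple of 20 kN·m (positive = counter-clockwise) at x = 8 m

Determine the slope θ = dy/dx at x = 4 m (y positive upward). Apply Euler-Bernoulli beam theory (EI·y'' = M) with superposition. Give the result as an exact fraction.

Load 1 — point force P=20 kN at a=36/5 m (b=L-a=24/5):
  θ_1 = -Pb²x(2aL-(3a+b)x)/(2L³EI)  [x≤a] = -20·(24/5)²·4·(2·(36/5)·12-(3·(36/5)+(24/5))·4)/(2·12³·20000) = -28/15625 rad
Load 2 — applied couple M₀=20 kN·m at a=8 m (b=L-a=4):
  θ_2 = (R_Ax²/2 - M_Ax)/EI  [x≤a] with R_A=20/9, M_A=20/3 = ((20/9)·4²/2 - (20/3)·4)/20000 = -1/2250 rad
Superposition: θ = Σ θ_i = -629/281250 rad ≈ -0.002236 rad

θ(4) = -629/281250 rad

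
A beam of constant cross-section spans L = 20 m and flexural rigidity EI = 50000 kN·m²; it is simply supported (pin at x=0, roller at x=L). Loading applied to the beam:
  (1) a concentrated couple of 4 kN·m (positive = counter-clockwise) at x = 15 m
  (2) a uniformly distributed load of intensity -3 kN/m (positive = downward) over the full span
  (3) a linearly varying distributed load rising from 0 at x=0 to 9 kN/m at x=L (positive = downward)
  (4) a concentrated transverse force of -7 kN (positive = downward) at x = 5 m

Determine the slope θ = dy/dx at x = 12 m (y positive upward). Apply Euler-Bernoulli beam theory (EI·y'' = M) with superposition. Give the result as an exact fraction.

θ(12) = 3047/6000000 rad

Load 1 — applied couple M₀=4 kN·m at a=15 m (b=L-a=5):
  θ_1 = (M₀x²/(2L)+C₁)/EI  [x≤a] with C₁=M₀(3b²-L²)/(6L)=-65/6 = (4·12²/(2·20)+(-65/6))/50000 = 107/1500000 rad
Load 2 — uniform load w=-3 kN/m over full span:
  θ_2 = -w(L³-6Lx²+4x³)/(24EI) = -(-3)·(20³-6·20·12²+4·12³)/(24·50000) = -37/6250 rad
Load 3 — triangular load w₀=9 kN/m (0→w₀ over full span):
  θ_3 = -w₀(7L⁴-30L²x²+15x⁴)/(360LEI) = -9·(7·20⁴-30·20²·12²+15·12⁴)/(360·20·50000) = 116/15625 rad
Load 4 — point force P=-7 kN at a=5 m (b=L-a=15):
  θ_4 = -Pa(2L²-6Lx+3x²+a²)/(6LEI)  [x>a] = -(-7)·5·(2·20²-6·20·12+3·12²+5²)/(6·20·50000) = -427/400000 rad
Superposition: θ = Σ θ_i = 3047/6000000 rad ≈ 0.000508 rad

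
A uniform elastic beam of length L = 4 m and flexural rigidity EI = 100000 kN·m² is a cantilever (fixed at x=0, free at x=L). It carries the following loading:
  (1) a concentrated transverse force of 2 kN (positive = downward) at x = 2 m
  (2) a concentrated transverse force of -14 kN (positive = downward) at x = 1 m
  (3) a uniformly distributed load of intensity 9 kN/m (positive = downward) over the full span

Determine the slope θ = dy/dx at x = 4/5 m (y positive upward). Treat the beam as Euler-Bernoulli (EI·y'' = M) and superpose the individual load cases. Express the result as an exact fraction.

Load 1 — point force P=2 kN at a=2 m (b=L-a=2):
  θ_1 = -Px(2a-x)/(2EI)  [x≤a] = -2·(4/5)·(2·2-(4/5))/(2·100000) = -2/78125 rad
Load 2 — point force P=-14 kN at a=1 m (b=L-a=3):
  θ_2 = -Px(2a-x)/(2EI)  [x≤a] = -(-14)·(4/5)·(2·1-(4/5))/(2·100000) = 21/312500 rad
Load 3 — uniform load w=9 kN/m over full span:
  θ_3 = -wx(x²-3Lx+3L²)/(6EI) = -9·(4/5)·((4/5)²-3·4·(4/5)+3·4²)/(6·100000) = -183/390625 rad
Superposition: θ = Σ θ_i = -667/1562500 rad ≈ -0.000427 rad

θ(4/5) = -667/1562500 rad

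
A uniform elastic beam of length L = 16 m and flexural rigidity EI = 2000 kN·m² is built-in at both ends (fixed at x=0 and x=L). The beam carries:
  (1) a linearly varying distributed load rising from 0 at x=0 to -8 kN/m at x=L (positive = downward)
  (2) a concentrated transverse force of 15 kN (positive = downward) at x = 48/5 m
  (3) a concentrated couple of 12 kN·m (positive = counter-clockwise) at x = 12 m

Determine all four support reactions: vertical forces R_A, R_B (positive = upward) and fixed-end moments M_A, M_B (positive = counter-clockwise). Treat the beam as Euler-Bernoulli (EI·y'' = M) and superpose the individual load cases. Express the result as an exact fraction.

Load 1 — triangular load w₀=-8 kN/m (0→w₀ over full span):
  R_A = 3w₀L/20 = 3·(-8)·16/20 = -96/5 kN
  M_A = w₀L²/30 = (-8)·16²/30 = -1024/15 kN·m
  R_B = 7w₀L/20 = 7·(-8)·16/20 = -224/5 kN
  M_B = -w₀L²/20 = -(-8)·16²/20 = 512/5 kN·m
Load 2 — point force P=15 kN at a=48/5 m (b=L-a=32/5):
  R_A = Pb²(3a+b)/L³ = 15·(32/5)²·(3·(48/5)+(32/5))/16³ = 132/25 kN
  M_A = Pab²/L² = 15·(48/5)·(32/5)²/16² = 576/25 kN·m
  R_B = Pa²(a+3b)/L³ = 15·(48/5)²·((48/5)+3·(32/5))/16³ = 243/25 kN
  M_B = -Pa²b/L² = -15·(48/5)²·(32/5)/16² = -864/25 kN·m
Load 3 — applied couple M₀=12 kN·m at a=12 m (b=L-a=4):
  R_A = 6M₀ab/L³ = 6·12·12·4/16³ = 27/32 kN
  M_A = M₀b(2a-b)/L² = 12·4·(2·12-4)/16² = 15/4 kN·m
  R_B = -6M₀ab/L³ = -6·12·12·4/16³ = -27/32 kN
  M_B = M₀a(2b-a)/L² = 12·12·(2·4-12)/16² = -9/4 kN·m
Superposition: R_A = -10461/800 kN, M_A = -12443/300 kN·m, R_B = -28739/800 kN, M_B = 6559/100 kN·m

R_A = -10461/800 kN, M_A = -12443/300 kN·m, R_B = -28739/800 kN, M_B = 6559/100 kN·m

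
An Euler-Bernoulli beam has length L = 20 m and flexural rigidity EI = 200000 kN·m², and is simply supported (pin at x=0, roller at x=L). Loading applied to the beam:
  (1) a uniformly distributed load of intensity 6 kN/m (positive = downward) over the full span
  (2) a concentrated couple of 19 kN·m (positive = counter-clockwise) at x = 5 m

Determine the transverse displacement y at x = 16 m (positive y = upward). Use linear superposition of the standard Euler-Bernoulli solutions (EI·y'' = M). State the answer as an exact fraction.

y(16) = -72283/2000000 m

Load 1 — uniform load w=6 kN/m over full span:
  y_1 = -wx(L³-2Lx²+x³)/(24EI) = -6·16·(20³-2·20·16²+16³)/(24·200000) = -116/3125 m
Load 2 — applied couple M₀=19 kN·m at a=5 m (b=L-a=15):
  y_2 = (M₀x³/(6L)-M₀(x-a)²/2+C₁x)/EI  [x>a] with C₁=M₀(3b²-L²)/(6L)=1045/24 = (19·16³/(6·20)-19·(16-5)²/2+(1045/24)·16)/200000 = 1957/2000000 m
Superposition: y = Σ y_i = -72283/2000000 m ≈ -0.036142 m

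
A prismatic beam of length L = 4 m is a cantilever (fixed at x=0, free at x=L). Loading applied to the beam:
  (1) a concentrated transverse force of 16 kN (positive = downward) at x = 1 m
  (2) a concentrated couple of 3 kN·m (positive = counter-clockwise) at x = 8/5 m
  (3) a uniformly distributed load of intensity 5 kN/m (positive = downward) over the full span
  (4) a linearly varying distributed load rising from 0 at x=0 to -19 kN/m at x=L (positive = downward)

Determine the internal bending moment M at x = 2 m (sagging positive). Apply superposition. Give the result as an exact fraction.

Load 1 — point force P=16 kN at a=1 m (b=L-a=3):
  M_1 = 0  [x>a] = 0 kN·m
Load 2 — applied couple M₀=3 kN·m at a=8/5 m (b=L-a=12/5):
  M_2 = 0  [x>a] = 0 kN·m
Load 3 — uniform load w=5 kN/m over full span:
  M_3 = -w(L-x)²/2 = -5·(4-2)²/2 = -10 kN·m
Load 4 — triangular load w₀=-19 kN/m (0→w₀ over full span):
  M_4 = w₀Lx/2 - w₀L²/3 - w₀x³/(6L) = (-19)·4·2/2 - (-19)·4²/3 - (-19)·2³/(6·4) = 95/3 kN·m
Superposition: M = Σ M_i = 65/3 kN·m ≈ 21.666667 kN·m

M(2) = 65/3 kN·m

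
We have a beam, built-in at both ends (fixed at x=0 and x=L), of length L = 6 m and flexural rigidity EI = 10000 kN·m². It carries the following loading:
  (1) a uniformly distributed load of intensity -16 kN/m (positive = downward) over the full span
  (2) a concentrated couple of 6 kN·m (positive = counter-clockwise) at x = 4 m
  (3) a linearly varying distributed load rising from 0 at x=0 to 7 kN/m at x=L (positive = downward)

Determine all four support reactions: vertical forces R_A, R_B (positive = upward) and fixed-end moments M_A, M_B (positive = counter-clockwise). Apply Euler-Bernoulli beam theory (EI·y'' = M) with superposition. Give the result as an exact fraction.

Load 1 — uniform load w=-16 kN/m over full span:
  R_A = wL/2 = (-16)·6/2 = -48 kN
  M_A = wL²/12 = (-16)·6²/12 = -48 kN·m
  R_B = wL/2 = (-16)·6/2 = -48 kN
  M_B = -wL²/12 = -(-16)·6²/12 = 48 kN·m
Load 2 — applied couple M₀=6 kN·m at a=4 m (b=L-a=2):
  R_A = 6M₀ab/L³ = 6·6·4·2/6³ = 4/3 kN
  M_A = M₀b(2a-b)/L² = 6·2·(2·4-2)/6² = 2 kN·m
  R_B = -6M₀ab/L³ = -6·6·4·2/6³ = -4/3 kN
  M_B = M₀a(2b-a)/L² = 6·4·(2·2-4)/6² = 0 kN·m
Load 3 — triangular load w₀=7 kN/m (0→w₀ over full span):
  R_A = 3w₀L/20 = 3·7·6/20 = 63/10 kN
  M_A = w₀L²/30 = 7·6²/30 = 42/5 kN·m
  R_B = 7w₀L/20 = 7·7·6/20 = 147/10 kN
  M_B = -w₀L²/20 = -7·6²/20 = -63/5 kN·m
Superposition: R_A = -1211/30 kN, M_A = -188/5 kN·m, R_B = -1039/30 kN, M_B = 177/5 kN·m

R_A = -1211/30 kN, M_A = -188/5 kN·m, R_B = -1039/30 kN, M_B = 177/5 kN·m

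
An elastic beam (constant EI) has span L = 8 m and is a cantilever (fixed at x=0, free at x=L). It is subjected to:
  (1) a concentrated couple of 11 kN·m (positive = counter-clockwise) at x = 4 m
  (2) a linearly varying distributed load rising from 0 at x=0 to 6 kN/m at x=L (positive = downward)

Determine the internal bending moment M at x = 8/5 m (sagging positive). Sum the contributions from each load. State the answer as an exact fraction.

M(8/5) = -9889/125 kN·m

Load 1 — applied couple M₀=11 kN·m at a=4 m (b=L-a=4):
  M_1 = M₀  [x≤a] = 11 = 11 kN·m
Load 2 — triangular load w₀=6 kN/m (0→w₀ over full span):
  M_2 = w₀Lx/2 - w₀L²/3 - w₀x³/(6L) = 6·8·(8/5)/2 - 6·8²/3 - 6·(8/5)³/(6·8) = -11264/125 kN·m
Superposition: M = Σ M_i = -9889/125 kN·m ≈ -79.112000 kN·m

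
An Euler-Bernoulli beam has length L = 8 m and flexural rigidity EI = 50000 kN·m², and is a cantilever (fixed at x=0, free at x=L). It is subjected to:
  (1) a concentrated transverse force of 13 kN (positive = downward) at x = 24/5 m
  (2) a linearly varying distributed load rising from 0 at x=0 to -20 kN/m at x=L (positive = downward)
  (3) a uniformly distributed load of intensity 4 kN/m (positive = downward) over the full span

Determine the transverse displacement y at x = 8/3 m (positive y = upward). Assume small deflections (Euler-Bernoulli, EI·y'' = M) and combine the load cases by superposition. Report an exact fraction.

Load 1 — point force P=13 kN at a=24/5 m (b=L-a=16/5):
  y_1 = -Px²(3a-x)/(6EI)  [x≤a] = -13·(8/3)²·(3·(24/5)-(8/3))/(6·50000) = -4576/1265625 m
Load 2 — triangular load w₀=-20 kN/m (0→w₀ over full span):
  y_2 = (w₀Lx³/12-w₀L²x²/6-w₀x⁵/(120L))/EI = ((-20)·8·(8/3)³/12-(-20)·8²·(8/3)²/6-(-20)·(8/3)⁵/(120·8))/50000 = 57728/2278125 m
Load 3 — uniform load w=4 kN/m over full span:
  y_3 = -wx²(x²-4Lx+6L²)/(24EI) = -4·(8/3)²·((8/3)²-4·8·(8/3)+6·8²)/(24·50000) = -5504/759375 m
Superposition: y = Σ y_i = 164896/11390625 m ≈ 0.014476 m

y(8/3) = 164896/11390625 m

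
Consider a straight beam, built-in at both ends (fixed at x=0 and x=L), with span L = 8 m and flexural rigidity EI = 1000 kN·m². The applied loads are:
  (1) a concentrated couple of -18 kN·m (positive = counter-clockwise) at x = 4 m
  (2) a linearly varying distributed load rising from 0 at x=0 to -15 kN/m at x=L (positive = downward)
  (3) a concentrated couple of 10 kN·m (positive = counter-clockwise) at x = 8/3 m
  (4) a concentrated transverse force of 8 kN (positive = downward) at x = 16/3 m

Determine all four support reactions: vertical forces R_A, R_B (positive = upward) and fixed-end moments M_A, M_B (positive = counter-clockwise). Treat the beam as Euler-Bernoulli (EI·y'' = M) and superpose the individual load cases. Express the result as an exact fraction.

R_A = -3809/216 kN, M_A = -1715/54 kN·m, R_B = -7423/216 kN, M_B = 2017/54 kN·m

Load 1 — applied couple M₀=-18 kN·m at a=4 m (b=L-a=4):
  R_A = 6M₀ab/L³ = 6·(-18)·4·4/8³ = -27/8 kN
  M_A = M₀b(2a-b)/L² = (-18)·4·(2·4-4)/8² = -9/2 kN·m
  R_B = -6M₀ab/L³ = -6·(-18)·4·4/8³ = 27/8 kN
  M_B = M₀a(2b-a)/L² = (-18)·4·(2·4-4)/8² = -9/2 kN·m
Load 2 — triangular load w₀=-15 kN/m (0→w₀ over full span):
  R_A = 3w₀L/20 = 3·(-15)·8/20 = -18 kN
  M_A = w₀L²/30 = (-15)·8²/30 = -32 kN·m
  R_B = 7w₀L/20 = 7·(-15)·8/20 = -42 kN
  M_B = -w₀L²/20 = -(-15)·8²/20 = 48 kN·m
Load 3 — applied couple M₀=10 kN·m at a=8/3 m (b=L-a=16/3):
  R_A = 6M₀ab/L³ = 6·10·(8/3)·(16/3)/8³ = 5/3 kN
  M_A = M₀b(2a-b)/L² = 10·(16/3)·(2·(8/3)-(16/3))/8² = 0 kN·m
  R_B = -6M₀ab/L³ = -6·10·(8/3)·(16/3)/8³ = -5/3 kN
  M_B = M₀a(2b-a)/L² = 10·(8/3)·(2·(16/3)-(8/3))/8² = 10/3 kN·m
Load 4 — point force P=8 kN at a=16/3 m (b=L-a=8/3):
  R_A = Pb²(3a+b)/L³ = 8·(8/3)²·(3·(16/3)+(8/3))/8³ = 56/27 kN
  M_A = Pab²/L² = 8·(16/3)·(8/3)²/8² = 128/27 kN·m
  R_B = Pa²(a+3b)/L³ = 8·(16/3)²·((16/3)+3·(8/3))/8³ = 160/27 kN
  M_B = -Pa²b/L² = -8·(16/3)²·(8/3)/8² = -256/27 kN·m
Superposition: R_A = -3809/216 kN, M_A = -1715/54 kN·m, R_B = -7423/216 kN, M_B = 2017/54 kN·m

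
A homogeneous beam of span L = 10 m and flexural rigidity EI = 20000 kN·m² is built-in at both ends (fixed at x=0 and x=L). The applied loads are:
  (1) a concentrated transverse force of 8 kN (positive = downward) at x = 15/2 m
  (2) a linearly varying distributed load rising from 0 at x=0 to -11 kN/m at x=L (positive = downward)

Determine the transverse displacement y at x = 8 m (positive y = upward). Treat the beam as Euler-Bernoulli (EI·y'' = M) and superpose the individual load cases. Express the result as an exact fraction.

Load 1 — point force P=8 kN at a=15/2 m (b=L-a=5/2):
  y_1 = -Pa²(L-x)²(3bL-(3b+a)(L-x))/(6L³EI)  [x>a] = -8·(15/2)²·(10-8)²·(3·(5/2)·10-(3·(5/2)+(15/2))·(10-8))/(6·10³·20000) = -27/40000 m
Load 2 — triangular load w₀=-11 kN/m (0→w₀ over full span):
  y_2 = -w₀x²(L-x)²(x+2L)/(120LEI) = -(-11)·8²·(10-8)²·(8+2·10)/(120·10·20000) = 154/46875 m
Superposition: y = Σ y_i = 7831/3000000 m ≈ 0.002610 m

y(8) = 7831/3000000 m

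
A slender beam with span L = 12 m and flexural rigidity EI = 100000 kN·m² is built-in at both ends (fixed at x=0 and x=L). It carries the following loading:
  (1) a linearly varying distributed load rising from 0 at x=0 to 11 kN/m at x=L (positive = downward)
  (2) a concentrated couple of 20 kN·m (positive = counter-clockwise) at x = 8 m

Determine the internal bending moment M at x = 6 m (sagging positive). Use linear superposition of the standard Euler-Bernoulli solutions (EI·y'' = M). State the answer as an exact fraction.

Load 1 — triangular load w₀=11 kN/m (0→w₀ over full span):
  M_1 = 3w₀Lx/20 - w₀L²/30 - w₀x³/(6L) = 3·11·12·6/20 - 11·12²/30 - 11·6³/(6·12) = 33 kN·m
Load 2 — applied couple M₀=20 kN·m at a=8 m (b=L-a=4):
  M_2 = R_Ax - M_A  [x≤a] with R_A=20/9, M_A=20/3 = (20/9)·6 - (20/3) = 20/3 kN·m
Superposition: M = Σ M_i = 119/3 kN·m ≈ 39.666667 kN·m

M(6) = 119/3 kN·m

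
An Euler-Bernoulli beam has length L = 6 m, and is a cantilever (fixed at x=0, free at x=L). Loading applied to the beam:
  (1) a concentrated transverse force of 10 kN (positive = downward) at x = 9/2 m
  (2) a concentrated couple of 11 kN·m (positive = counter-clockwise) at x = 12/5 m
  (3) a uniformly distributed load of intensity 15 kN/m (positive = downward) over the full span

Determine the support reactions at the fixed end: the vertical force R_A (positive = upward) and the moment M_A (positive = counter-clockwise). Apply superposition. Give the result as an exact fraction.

R_A = 100 kN, M_A = 304 kN·m

Load 1 — point force P=10 kN at a=9/2 m (b=L-a=3/2):
  R_A = P = 10 kN
  M_A = Pa = 10·(9/2) = 45 kN·m
Load 2 — applied couple M₀=11 kN·m at a=12/5 m (b=L-a=18/5):
  R_A = 0 kN
  M_A = -M₀ = -11 kN·m
Load 3 — uniform load w=15 kN/m over full span:
  R_A = wL = 15·6 = 90 kN
  M_A = wL²/2 = 15·6²/2 = 270 kN·m
Superposition: R_A = 100 kN, M_A = 304 kN·m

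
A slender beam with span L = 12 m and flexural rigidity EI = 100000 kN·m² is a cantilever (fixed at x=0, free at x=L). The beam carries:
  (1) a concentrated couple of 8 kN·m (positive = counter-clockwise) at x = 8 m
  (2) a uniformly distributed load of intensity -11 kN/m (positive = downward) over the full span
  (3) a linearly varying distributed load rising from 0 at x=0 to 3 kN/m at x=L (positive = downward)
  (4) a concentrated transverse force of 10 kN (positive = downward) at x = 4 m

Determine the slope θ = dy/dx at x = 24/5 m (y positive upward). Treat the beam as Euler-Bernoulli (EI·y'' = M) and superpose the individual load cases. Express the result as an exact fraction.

θ(24/5) = 76279/3906250 rad

Load 1 — applied couple M₀=8 kN·m at a=8 m (b=L-a=4):
  θ_1 = M₀x/EI  [x≤a] = 8·(24/5)/100000 = 6/15625 rad
Load 2 — uniform load w=-11 kN/m over full span:
  θ_2 = -wx(x²-3Lx+3L²)/(6EI) = -(-11)·(24/5)·((24/5)²-3·12·(24/5)+3·12²)/(6·100000) = 9702/390625 rad
Load 3 — triangular load w₀=3 kN/m (0→w₀ over full span):
  θ_3 = (w₀Lx²/4-w₀L²x/3-w₀x⁴/(24L))/EI = (3·12·(24/5)²/4-3·12²·(24/5)/3-3·(24/5)⁴/(24·12))/100000 = -9558/1953125 rad
Load 4 — point force P=10 kN at a=4 m (b=L-a=8):
  θ_4 = -Pa²/(2EI)  [x>a] = -10·4²/(2·100000) = -1/1250 rad
Superposition: θ = Σ θ_i = 76279/3906250 rad ≈ 0.019527 rad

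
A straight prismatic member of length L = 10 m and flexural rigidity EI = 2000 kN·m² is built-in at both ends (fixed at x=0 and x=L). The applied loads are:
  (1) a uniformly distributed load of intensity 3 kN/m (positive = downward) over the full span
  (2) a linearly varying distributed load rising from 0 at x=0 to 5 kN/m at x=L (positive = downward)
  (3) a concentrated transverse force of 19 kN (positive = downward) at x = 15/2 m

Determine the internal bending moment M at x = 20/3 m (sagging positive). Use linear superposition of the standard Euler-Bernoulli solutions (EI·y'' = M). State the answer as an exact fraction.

M(20/3) = 72215/2592 kN·m

Load 1 — uniform load w=3 kN/m over full span:
  M_1 = wLx/2 - wL²/12 - wx²/2 = 3·10·(20/3)/2 - 3·10²/12 - 3·(20/3)²/2 = 25/3 kN·m
Load 2 — triangular load w₀=5 kN/m (0→w₀ over full span):
  M_2 = 3w₀Lx/20 - w₀L²/30 - w₀x³/(6L) = 3·5·10·(20/3)/20 - 5·10²/30 - 5·(20/3)³/(6·10) = 700/81 kN·m
Load 3 — point force P=19 kN at a=15/2 m (b=L-a=5/2):
  M_3 = Pb²(3a+b)x/L³ - Pab²/L²  [x≤a] = 19·(5/2)²·(3·(15/2)+(5/2))·(20/3)/10³ - 19·(15/2)·(5/2)²/10² = 1045/96 kN·m
Superposition: M = Σ M_i = 72215/2592 kN·m ≈ 27.860725 kN·m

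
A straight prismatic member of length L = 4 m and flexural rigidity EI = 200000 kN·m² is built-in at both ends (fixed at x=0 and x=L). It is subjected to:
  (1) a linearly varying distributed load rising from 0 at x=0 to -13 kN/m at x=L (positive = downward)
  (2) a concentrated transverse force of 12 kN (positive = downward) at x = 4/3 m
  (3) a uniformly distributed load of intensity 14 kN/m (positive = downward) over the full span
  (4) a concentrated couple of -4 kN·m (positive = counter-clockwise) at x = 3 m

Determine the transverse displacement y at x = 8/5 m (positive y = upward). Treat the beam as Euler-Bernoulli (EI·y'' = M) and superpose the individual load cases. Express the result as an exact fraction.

y(8/5) = -13687/390625000 m

Load 1 — triangular load w₀=-13 kN/m (0→w₀ over full span):
  y_1 = -w₀x²(L-x)²(x+2L)/(120LEI) = -(-13)·(8/5)²·(4-(8/5))²·((8/5)+2·4)/(120·4·200000) = 936/48828125 m
Load 2 — point force P=12 kN at a=4/3 m (b=L-a=8/3):
  y_2 = -Pa²(L-x)²(3bL-(3b+a)(L-x))/(6L³EI)  [x>a] = -12·(4/3)²·(4-(8/5))²·(3·(8/3)·4-(3·(8/3)+(4/3))·(4-(8/5)))/(6·4³·200000) = -6/390625 m
Load 3 — uniform load w=14 kN/m over full span:
  y_3 = -wx²(L-x)²/(24EI) = -14·(8/5)²·(4-(8/5))²/(24·200000) = -84/1953125 m
Load 4 — applied couple M₀=-4 kN·m at a=3 m (b=L-a=1):
  y_4 = (R_Ax³/6 - M_Ax²/2)/EI  [x≤a] with R_A=-9/8, M_A=-5/4 = ((-9/8)·(8/5)³/6 - (-5/4)·(8/5)²/2)/200000 = 13/3125000 m
Superposition: y = Σ y_i = -13687/390625000 m ≈ -0.000035 m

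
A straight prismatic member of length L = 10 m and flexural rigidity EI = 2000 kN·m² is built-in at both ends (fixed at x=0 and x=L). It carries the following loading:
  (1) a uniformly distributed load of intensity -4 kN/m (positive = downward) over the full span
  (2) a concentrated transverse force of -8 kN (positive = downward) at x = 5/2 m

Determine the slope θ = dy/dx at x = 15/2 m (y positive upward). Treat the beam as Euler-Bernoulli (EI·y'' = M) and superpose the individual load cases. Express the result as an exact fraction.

Load 1 — uniform load w=-4 kN/m over full span:
  θ_1 = -wx(L-x)(L-2x)/(12EI) = -(-4)·(15/2)·(10-(15/2))·(10-2·(15/2))/(12·2000) = -1/64 rad
Load 2 — point force P=-8 kN at a=5/2 m (b=L-a=15/2):
  θ_2 = Pa²(L-x)(2bL-(3b+a)(L-x))/(2L³EI)  [x>a] = (-8)·(5/2)²·(10-(15/2))·(2·(15/2)·10-(3·(15/2)+(5/2))·(10-(15/2)))/(2·10³·2000) = -7/2560 rad
Superposition: θ = Σ θ_i = -47/2560 rad ≈ -0.018359 rad

θ(15/2) = -47/2560 rad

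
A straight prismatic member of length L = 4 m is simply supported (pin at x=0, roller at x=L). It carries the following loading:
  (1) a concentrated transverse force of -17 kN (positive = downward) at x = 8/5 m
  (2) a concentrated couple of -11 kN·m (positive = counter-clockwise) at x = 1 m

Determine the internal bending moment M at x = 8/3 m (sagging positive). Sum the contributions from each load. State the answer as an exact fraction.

M(8/3) = -27/5 kN·m

Load 1 — point force P=-17 kN at a=8/5 m (b=L-a=12/5):
  M_1 = Pa(L-x)/L  [x>a] = (-17)·(8/5)·(4-(8/3))/4 = -136/15 kN·m
Load 2 — applied couple M₀=-11 kN·m at a=1 m (b=L-a=3):
  M_2 = M₀x/L - M₀  [x>a] = (-11)·(8/3)/4 - (-11) = 11/3 kN·m
Superposition: M = Σ M_i = -27/5 kN·m ≈ -5.400000 kN·m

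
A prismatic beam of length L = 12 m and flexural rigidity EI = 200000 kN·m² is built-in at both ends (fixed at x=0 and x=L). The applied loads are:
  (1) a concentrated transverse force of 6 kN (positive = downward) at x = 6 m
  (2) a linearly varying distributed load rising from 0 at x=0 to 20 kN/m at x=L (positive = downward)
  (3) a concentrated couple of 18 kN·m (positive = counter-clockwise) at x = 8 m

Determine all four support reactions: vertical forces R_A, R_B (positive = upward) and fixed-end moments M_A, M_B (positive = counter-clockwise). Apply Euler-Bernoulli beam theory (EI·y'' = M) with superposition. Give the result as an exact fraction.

Load 1 — point force P=6 kN at a=6 m (b=L-a=6):
  R_A = Pb²(3a+b)/L³ = 6·6²·(3·6+6)/12³ = 3 kN
  M_A = Pab²/L² = 6·6·6²/12² = 9 kN·m
  R_B = Pa²(a+3b)/L³ = 6·6²·(6+3·6)/12³ = 3 kN
  M_B = -Pa²b/L² = -6·6²·6/12² = -9 kN·m
Load 2 — triangular load w₀=20 kN/m (0→w₀ over full span):
  R_A = 3w₀L/20 = 3·20·12/20 = 36 kN
  M_A = w₀L²/30 = 20·12²/30 = 96 kN·m
  R_B = 7w₀L/20 = 7·20·12/20 = 84 kN
  M_B = -w₀L²/20 = -20·12²/20 = -144 kN·m
Load 3 — applied couple M₀=18 kN·m at a=8 m (b=L-a=4):
  R_A = 6M₀ab/L³ = 6·18·8·4/12³ = 2 kN
  M_A = M₀b(2a-b)/L² = 18·4·(2·8-4)/12² = 6 kN·m
  R_B = -6M₀ab/L³ = -6·18·8·4/12³ = -2 kN
  M_B = M₀a(2b-a)/L² = 18·8·(2·4-8)/12² = 0 kN·m
Superposition: R_A = 41 kN, M_A = 111 kN·m, R_B = 85 kN, M_B = -153 kN·m

R_A = 41 kN, M_A = 111 kN·m, R_B = 85 kN, M_B = -153 kN·m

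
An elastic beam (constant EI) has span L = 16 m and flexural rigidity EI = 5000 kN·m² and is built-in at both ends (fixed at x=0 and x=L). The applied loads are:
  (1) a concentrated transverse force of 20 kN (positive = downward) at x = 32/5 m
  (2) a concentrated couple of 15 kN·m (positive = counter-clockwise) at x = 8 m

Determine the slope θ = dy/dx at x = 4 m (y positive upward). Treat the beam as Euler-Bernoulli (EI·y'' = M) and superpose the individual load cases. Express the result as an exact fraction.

θ(4) = -8439/500000 rad

Load 1 — point force P=20 kN at a=32/5 m (b=L-a=48/5):
  θ_1 = -Pb²x(2aL-(3a+b)x)/(2L³EI)  [x≤a] = -20·(48/5)²·4·(2·(32/5)·16-(3·(32/5)+(48/5))·4)/(2·16³·5000) = -252/15625 rad
Load 2 — applied couple M₀=15 kN·m at a=8 m (b=L-a=8):
  θ_2 = (R_Ax²/2 - M_Ax)/EI  [x≤a] with R_A=45/32, M_A=15/4 = ((45/32)·4²/2 - (15/4)·4)/5000 = -3/4000 rad
Superposition: θ = Σ θ_i = -8439/500000 rad ≈ -0.016878 rad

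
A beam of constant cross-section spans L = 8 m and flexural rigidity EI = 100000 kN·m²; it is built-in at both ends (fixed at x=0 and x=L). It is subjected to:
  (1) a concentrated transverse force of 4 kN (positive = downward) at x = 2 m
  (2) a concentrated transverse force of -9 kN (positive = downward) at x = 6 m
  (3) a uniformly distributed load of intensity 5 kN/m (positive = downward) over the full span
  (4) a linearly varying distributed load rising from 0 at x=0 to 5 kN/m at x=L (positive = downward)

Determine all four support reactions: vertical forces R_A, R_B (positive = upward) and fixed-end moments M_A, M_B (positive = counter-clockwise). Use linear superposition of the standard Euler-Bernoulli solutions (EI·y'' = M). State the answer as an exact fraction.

R_A = 895/32 kN, M_A = 923/24 kN·m, R_B = 865/32 kN, M_B = -817/24 kN·m

Load 1 — point force P=4 kN at a=2 m (b=L-a=6):
  R_A = Pb²(3a+b)/L³ = 4·6²·(3·2+6)/8³ = 27/8 kN
  M_A = Pab²/L² = 4·2·6²/8² = 9/2 kN·m
  R_B = Pa²(a+3b)/L³ = 4·2²·(2+3·6)/8³ = 5/8 kN
  M_B = -Pa²b/L² = -4·2²·6/8² = -3/2 kN·m
Load 2 — point force P=-9 kN at a=6 m (b=L-a=2):
  R_A = Pb²(3a+b)/L³ = (-9)·2²·(3·6+2)/8³ = -45/32 kN
  M_A = Pab²/L² = (-9)·6·2²/8² = -27/8 kN·m
  R_B = Pa²(a+3b)/L³ = (-9)·6²·(6+3·2)/8³ = -243/32 kN
  M_B = -Pa²b/L² = -(-9)·6²·2/8² = 81/8 kN·m
Load 3 — uniform load w=5 kN/m over full span:
  R_A = wL/2 = 5·8/2 = 20 kN
  M_A = wL²/12 = 5·8²/12 = 80/3 kN·m
  R_B = wL/2 = 5·8/2 = 20 kN
  M_B = -wL²/12 = -5·8²/12 = -80/3 kN·m
Load 4 — triangular load w₀=5 kN/m (0→w₀ over full span):
  R_A = 3w₀L/20 = 3·5·8/20 = 6 kN
  M_A = w₀L²/30 = 5·8²/30 = 32/3 kN·m
  R_B = 7w₀L/20 = 7·5·8/20 = 14 kN
  M_B = -w₀L²/20 = -5·8²/20 = -16 kN·m
Superposition: R_A = 895/32 kN, M_A = 923/24 kN·m, R_B = 865/32 kN, M_B = -817/24 kN·m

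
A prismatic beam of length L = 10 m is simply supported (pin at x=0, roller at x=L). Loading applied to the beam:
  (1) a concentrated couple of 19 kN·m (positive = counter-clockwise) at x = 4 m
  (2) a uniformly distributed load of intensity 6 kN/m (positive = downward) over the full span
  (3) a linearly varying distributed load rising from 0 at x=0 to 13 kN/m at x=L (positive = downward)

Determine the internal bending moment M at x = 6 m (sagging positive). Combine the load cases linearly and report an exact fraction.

M(6) = 738/5 kN·m

Load 1 — applied couple M₀=19 kN·m at a=4 m (b=L-a=6):
  M_1 = M₀x/L - M₀  [x>a] = 19·6/10 - 19 = -38/5 kN·m
Load 2 — uniform load w=6 kN/m over full span:
  M_2 = wx(L-x)/2 = 6·6·(10-6)/2 = 72 kN·m
Load 3 — triangular load w₀=13 kN/m (0→w₀ over full span):
  M_3 = w₀Lx/6 - w₀x³/(6L) = 13·10·6/6 - 13·6³/(6·10) = 416/5 kN·m
Superposition: M = Σ M_i = 738/5 kN·m ≈ 147.600000 kN·m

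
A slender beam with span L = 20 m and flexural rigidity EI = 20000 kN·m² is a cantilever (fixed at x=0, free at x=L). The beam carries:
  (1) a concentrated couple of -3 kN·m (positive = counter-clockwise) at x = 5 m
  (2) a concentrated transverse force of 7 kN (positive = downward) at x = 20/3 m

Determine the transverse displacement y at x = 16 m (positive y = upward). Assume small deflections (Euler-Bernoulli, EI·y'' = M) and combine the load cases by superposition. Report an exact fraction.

Load 1 — applied couple M₀=-3 kN·m at a=5 m (b=L-a=15):
  y_1 = M₀a(2x-a)/(2EI)  [x>a] = (-3)·5·(2·16-5)/(2·20000) = -81/8000 m
Load 2 — point force P=7 kN at a=20/3 m (b=L-a=40/3):
  y_2 = -Pa²(3x-a)/(6EI)  [x>a] = -7·(20/3)²·(3·16-(20/3))/(6·20000) = -217/2025 m
Superposition: y = Σ y_i = -76001/648000 m ≈ -0.117285 m

y(16) = -76001/648000 m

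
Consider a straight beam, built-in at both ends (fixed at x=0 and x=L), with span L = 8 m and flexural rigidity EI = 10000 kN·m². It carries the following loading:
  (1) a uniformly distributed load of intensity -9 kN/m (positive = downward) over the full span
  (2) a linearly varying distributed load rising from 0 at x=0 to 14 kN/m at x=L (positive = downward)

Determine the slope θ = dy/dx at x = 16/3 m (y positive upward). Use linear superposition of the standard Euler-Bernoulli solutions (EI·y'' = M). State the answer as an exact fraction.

Load 1 — uniform load w=-9 kN/m over full span:
  θ_1 = -wx(L-x)(L-2x)/(12EI) = -(-9)·(16/3)·(8-(16/3))·(8-2·(16/3))/(12·10000) = -16/5625 rad
Load 2 — triangular load w₀=14 kN/m (0→w₀ over full span):
  θ_2 = -w₀(2x(L-x)(L-2x)(x+2L)+x²(L-x)²)/(120LEI) = -14·(2·(16/3)·(8-(16/3))·(8-2·(16/3))·((16/3)+2·8)+(16/3)²·(8-(16/3))²)/(120·8·10000) = 1568/759375 rad
Superposition: θ = Σ θ_i = -592/759375 rad ≈ -0.000780 rad

θ(16/3) = -592/759375 rad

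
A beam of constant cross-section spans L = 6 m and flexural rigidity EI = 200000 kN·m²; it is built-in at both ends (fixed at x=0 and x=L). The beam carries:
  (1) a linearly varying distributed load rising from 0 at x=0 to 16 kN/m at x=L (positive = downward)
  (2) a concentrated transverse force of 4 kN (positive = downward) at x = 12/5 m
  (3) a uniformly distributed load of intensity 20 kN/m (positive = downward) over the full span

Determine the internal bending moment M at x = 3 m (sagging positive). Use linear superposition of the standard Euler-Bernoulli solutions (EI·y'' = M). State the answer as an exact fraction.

M(3) = 1098/25 kN·m

Load 1 — triangular load w₀=16 kN/m (0→w₀ over full span):
  M_1 = 3w₀Lx/20 - w₀L²/30 - w₀x³/(6L) = 3·16·6·3/20 - 16·6²/30 - 16·3³/(6·6) = 12 kN·m
Load 2 — point force P=4 kN at a=12/5 m (b=L-a=18/5):
  M_2 = Pa²(a+3b)(L-x)/L³ - Pa²b/L²  [x>a] = 4·(12/5)²·((12/5)+3·(18/5))·(6-3)/6³ - 4·(12/5)²·(18/5)/6² = 48/25 kN·m
Load 3 — uniform load w=20 kN/m over full span:
  M_3 = wLx/2 - wL²/12 - wx²/2 = 20·6·3/2 - 20·6²/12 - 20·3²/2 = 30 kN·m
Superposition: M = Σ M_i = 1098/25 kN·m ≈ 43.920000 kN·m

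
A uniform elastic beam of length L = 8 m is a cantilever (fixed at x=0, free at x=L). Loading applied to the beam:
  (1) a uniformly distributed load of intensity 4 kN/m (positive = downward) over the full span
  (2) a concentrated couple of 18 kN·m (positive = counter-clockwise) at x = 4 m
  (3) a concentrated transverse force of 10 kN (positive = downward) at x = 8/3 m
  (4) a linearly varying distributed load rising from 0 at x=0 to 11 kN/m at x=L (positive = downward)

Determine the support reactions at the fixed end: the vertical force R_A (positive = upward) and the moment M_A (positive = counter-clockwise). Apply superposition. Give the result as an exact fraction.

Load 1 — uniform load w=4 kN/m over full span:
  R_A = wL = 4·8 = 32 kN
  M_A = wL²/2 = 4·8²/2 = 128 kN·m
Load 2 — applied couple M₀=18 kN·m at a=4 m (b=L-a=4):
  R_A = 0 kN
  M_A = -M₀ = -18 kN·m
Load 3 — point force P=10 kN at a=8/3 m (b=L-a=16/3):
  R_A = P = 10 kN
  M_A = Pa = 10·(8/3) = 80/3 kN·m
Load 4 — triangular load w₀=11 kN/m (0→w₀ over full span):
  R_A = w₀L/2 = 11·8/2 = 44 kN
  M_A = w₀L²/3 = 11·8²/3 = 704/3 kN·m
Superposition: R_A = 86 kN, M_A = 1114/3 kN·m

R_A = 86 kN, M_A = 1114/3 kN·m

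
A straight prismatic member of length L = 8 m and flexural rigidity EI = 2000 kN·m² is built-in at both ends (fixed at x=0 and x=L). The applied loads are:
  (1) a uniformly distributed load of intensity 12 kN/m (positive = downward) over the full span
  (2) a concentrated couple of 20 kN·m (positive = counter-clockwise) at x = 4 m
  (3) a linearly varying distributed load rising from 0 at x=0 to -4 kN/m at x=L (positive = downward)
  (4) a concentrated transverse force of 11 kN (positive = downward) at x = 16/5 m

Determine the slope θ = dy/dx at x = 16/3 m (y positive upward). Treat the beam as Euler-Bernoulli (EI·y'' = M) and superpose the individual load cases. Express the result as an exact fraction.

θ(16/3) = 77432/3796875 rad

Load 1 — uniform load w=12 kN/m over full span:
  θ_1 = -wx(L-x)(L-2x)/(12EI) = -12·(16/3)·(8-(16/3))·(8-2·(16/3))/(12·2000) = 64/3375 rad
Load 2 — applied couple M₀=20 kN·m at a=4 m (b=L-a=4):
  θ_2 = (R_Ax²/2 - M_Ax - M₀(x-a))/EI  [x>a] with R_A=15/4, M_A=5 = ((15/4)·(16/3)²/2 - 5·(16/3) - 20·((16/3)-4))/2000 = 0 rad
Load 3 — triangular load w₀=-4 kN/m (0→w₀ over full span):
  θ_3 = -w₀(2x(L-x)(L-2x)(x+2L)+x²(L-x)²)/(120LEI) = -(-4)·(2·(16/3)·(8-(16/3))·(8-2·(16/3))·((16/3)+2·8)+(16/3)²·(8-(16/3))²)/(120·8·2000) = -448/151875 rad
Load 4 — point force P=11 kN at a=16/5 m (b=L-a=24/5):
  θ_4 = Pa²(L-x)(2bL-(3b+a)(L-x))/(2L³EI)  [x>a] = 11·(16/5)²·(8-(16/3))·(2·(24/5)·8-(3·(24/5)+(16/5))·(8-(16/3)))/(2·8³·2000) = 616/140625 rad
Superposition: θ = Σ θ_i = 77432/3796875 rad ≈ 0.020394 rad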